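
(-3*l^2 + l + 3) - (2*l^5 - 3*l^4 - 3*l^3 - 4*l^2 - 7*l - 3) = -2*l^5 + 3*l^4 + 3*l^3 + l^2 + 8*l + 6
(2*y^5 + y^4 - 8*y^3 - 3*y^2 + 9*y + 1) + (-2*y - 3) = 2*y^5 + y^4 - 8*y^3 - 3*y^2 + 7*y - 2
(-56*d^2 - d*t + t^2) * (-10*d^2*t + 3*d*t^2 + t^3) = 560*d^4*t - 158*d^3*t^2 - 69*d^2*t^3 + 2*d*t^4 + t^5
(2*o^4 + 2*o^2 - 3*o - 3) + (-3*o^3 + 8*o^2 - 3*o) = 2*o^4 - 3*o^3 + 10*o^2 - 6*o - 3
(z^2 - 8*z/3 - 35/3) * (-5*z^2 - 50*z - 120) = -5*z^4 - 110*z^3/3 + 215*z^2/3 + 2710*z/3 + 1400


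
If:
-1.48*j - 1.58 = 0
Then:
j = -1.07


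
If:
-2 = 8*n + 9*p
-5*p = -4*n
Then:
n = -5/38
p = -2/19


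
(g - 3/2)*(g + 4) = g^2 + 5*g/2 - 6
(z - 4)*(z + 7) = z^2 + 3*z - 28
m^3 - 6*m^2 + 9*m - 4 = (m - 4)*(m - 1)^2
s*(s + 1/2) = s^2 + s/2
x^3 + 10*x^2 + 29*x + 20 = (x + 1)*(x + 4)*(x + 5)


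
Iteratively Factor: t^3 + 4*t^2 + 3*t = (t + 1)*(t^2 + 3*t) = (t + 1)*(t + 3)*(t)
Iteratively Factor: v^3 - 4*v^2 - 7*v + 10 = (v - 5)*(v^2 + v - 2) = (v - 5)*(v + 2)*(v - 1)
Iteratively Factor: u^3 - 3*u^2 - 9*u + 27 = (u + 3)*(u^2 - 6*u + 9) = (u - 3)*(u + 3)*(u - 3)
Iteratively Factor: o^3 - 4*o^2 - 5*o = (o + 1)*(o^2 - 5*o) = (o - 5)*(o + 1)*(o)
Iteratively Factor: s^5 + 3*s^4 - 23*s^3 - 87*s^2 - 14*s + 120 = (s + 2)*(s^4 + s^3 - 25*s^2 - 37*s + 60) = (s + 2)*(s + 4)*(s^3 - 3*s^2 - 13*s + 15) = (s - 5)*(s + 2)*(s + 4)*(s^2 + 2*s - 3) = (s - 5)*(s - 1)*(s + 2)*(s + 4)*(s + 3)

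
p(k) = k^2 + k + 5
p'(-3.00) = -5.00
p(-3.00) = 11.00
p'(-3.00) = -5.00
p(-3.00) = 11.00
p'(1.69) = 4.38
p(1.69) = 9.55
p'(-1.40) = -1.80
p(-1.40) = 5.56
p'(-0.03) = 0.94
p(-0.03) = 4.97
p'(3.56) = 8.12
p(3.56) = 21.23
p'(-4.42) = -7.84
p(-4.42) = 20.12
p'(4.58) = 10.16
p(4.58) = 30.56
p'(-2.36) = -3.72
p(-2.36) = 8.21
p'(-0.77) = -0.54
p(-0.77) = 4.82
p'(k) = 2*k + 1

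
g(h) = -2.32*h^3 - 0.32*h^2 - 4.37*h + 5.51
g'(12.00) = -1014.29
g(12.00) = -4101.97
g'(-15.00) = -1560.77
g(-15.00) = 7829.06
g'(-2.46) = -44.91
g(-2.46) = 48.86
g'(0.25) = -4.96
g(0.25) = 4.36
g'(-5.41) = -204.61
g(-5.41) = 387.14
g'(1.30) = -16.96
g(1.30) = -5.81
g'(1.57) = -22.53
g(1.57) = -11.12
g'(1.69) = -25.33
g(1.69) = -13.99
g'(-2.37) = -41.95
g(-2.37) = 44.95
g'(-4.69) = -154.46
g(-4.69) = 258.30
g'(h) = -6.96*h^2 - 0.64*h - 4.37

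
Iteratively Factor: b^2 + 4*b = (b + 4)*(b)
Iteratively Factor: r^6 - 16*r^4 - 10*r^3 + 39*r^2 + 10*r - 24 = (r + 2)*(r^5 - 2*r^4 - 12*r^3 + 14*r^2 + 11*r - 12) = (r - 4)*(r + 2)*(r^4 + 2*r^3 - 4*r^2 - 2*r + 3) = (r - 4)*(r - 1)*(r + 2)*(r^3 + 3*r^2 - r - 3) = (r - 4)*(r - 1)*(r + 1)*(r + 2)*(r^2 + 2*r - 3) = (r - 4)*(r - 1)*(r + 1)*(r + 2)*(r + 3)*(r - 1)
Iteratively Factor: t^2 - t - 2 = (t + 1)*(t - 2)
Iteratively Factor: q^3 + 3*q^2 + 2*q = (q + 1)*(q^2 + 2*q) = (q + 1)*(q + 2)*(q)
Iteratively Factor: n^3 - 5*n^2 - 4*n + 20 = (n - 5)*(n^2 - 4) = (n - 5)*(n - 2)*(n + 2)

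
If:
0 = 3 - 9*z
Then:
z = 1/3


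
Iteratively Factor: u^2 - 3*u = (u)*(u - 3)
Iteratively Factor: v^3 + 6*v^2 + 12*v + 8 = (v + 2)*(v^2 + 4*v + 4) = (v + 2)^2*(v + 2)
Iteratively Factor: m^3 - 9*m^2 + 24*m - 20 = (m - 2)*(m^2 - 7*m + 10) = (m - 2)^2*(m - 5)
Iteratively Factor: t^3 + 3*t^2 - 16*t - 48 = (t + 4)*(t^2 - t - 12) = (t - 4)*(t + 4)*(t + 3)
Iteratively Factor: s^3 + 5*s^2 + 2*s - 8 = (s + 2)*(s^2 + 3*s - 4) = (s + 2)*(s + 4)*(s - 1)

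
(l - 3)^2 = l^2 - 6*l + 9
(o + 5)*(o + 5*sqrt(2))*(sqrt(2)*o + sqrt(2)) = sqrt(2)*o^3 + 6*sqrt(2)*o^2 + 10*o^2 + 5*sqrt(2)*o + 60*o + 50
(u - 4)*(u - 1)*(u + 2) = u^3 - 3*u^2 - 6*u + 8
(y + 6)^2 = y^2 + 12*y + 36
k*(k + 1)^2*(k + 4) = k^4 + 6*k^3 + 9*k^2 + 4*k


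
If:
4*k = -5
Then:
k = -5/4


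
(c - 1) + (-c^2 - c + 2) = 1 - c^2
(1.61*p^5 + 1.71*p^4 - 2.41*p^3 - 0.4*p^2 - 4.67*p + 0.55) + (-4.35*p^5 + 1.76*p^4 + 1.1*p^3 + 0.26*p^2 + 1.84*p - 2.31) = -2.74*p^5 + 3.47*p^4 - 1.31*p^3 - 0.14*p^2 - 2.83*p - 1.76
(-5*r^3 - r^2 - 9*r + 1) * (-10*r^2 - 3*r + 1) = 50*r^5 + 25*r^4 + 88*r^3 + 16*r^2 - 12*r + 1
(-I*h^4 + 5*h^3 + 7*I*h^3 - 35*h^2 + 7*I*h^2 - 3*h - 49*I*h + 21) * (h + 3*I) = -I*h^5 + 8*h^4 + 7*I*h^4 - 56*h^3 + 22*I*h^3 - 24*h^2 - 154*I*h^2 + 168*h - 9*I*h + 63*I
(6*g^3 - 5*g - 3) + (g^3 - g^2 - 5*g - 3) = 7*g^3 - g^2 - 10*g - 6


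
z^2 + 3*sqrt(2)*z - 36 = (z - 3*sqrt(2))*(z + 6*sqrt(2))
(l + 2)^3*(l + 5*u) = l^4 + 5*l^3*u + 6*l^3 + 30*l^2*u + 12*l^2 + 60*l*u + 8*l + 40*u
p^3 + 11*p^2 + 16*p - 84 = (p - 2)*(p + 6)*(p + 7)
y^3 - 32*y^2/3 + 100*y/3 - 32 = (y - 6)*(y - 8/3)*(y - 2)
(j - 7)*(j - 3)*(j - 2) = j^3 - 12*j^2 + 41*j - 42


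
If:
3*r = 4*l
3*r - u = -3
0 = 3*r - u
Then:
No Solution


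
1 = 1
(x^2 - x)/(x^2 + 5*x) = (x - 1)/(x + 5)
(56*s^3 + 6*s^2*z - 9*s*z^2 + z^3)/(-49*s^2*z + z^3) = (-8*s^2 - 2*s*z + z^2)/(z*(7*s + z))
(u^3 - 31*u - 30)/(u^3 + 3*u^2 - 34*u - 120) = (u + 1)/(u + 4)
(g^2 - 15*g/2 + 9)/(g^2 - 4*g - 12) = (g - 3/2)/(g + 2)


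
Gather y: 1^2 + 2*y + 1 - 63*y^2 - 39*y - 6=-63*y^2 - 37*y - 4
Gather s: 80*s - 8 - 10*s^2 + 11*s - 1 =-10*s^2 + 91*s - 9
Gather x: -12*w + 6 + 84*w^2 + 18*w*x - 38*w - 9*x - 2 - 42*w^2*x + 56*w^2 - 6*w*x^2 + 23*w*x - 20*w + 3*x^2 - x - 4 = 140*w^2 - 70*w + x^2*(3 - 6*w) + x*(-42*w^2 + 41*w - 10)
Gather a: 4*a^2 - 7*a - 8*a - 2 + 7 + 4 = 4*a^2 - 15*a + 9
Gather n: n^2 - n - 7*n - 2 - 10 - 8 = n^2 - 8*n - 20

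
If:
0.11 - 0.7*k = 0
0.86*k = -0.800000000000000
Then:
No Solution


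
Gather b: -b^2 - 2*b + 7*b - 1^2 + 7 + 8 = -b^2 + 5*b + 14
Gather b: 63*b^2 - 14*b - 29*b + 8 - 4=63*b^2 - 43*b + 4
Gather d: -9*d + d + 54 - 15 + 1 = 40 - 8*d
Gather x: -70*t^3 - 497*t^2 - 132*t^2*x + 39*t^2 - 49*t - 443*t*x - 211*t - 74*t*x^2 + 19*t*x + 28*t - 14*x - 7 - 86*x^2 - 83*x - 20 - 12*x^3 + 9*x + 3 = -70*t^3 - 458*t^2 - 232*t - 12*x^3 + x^2*(-74*t - 86) + x*(-132*t^2 - 424*t - 88) - 24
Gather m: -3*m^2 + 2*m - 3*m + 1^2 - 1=-3*m^2 - m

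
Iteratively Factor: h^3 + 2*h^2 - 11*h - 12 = (h - 3)*(h^2 + 5*h + 4) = (h - 3)*(h + 1)*(h + 4)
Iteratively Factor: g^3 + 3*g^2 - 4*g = (g)*(g^2 + 3*g - 4) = g*(g + 4)*(g - 1)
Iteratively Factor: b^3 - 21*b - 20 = (b - 5)*(b^2 + 5*b + 4) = (b - 5)*(b + 4)*(b + 1)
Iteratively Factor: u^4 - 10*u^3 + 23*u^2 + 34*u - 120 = (u - 5)*(u^3 - 5*u^2 - 2*u + 24) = (u - 5)*(u - 3)*(u^2 - 2*u - 8) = (u - 5)*(u - 4)*(u - 3)*(u + 2)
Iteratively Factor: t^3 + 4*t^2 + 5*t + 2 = (t + 1)*(t^2 + 3*t + 2) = (t + 1)^2*(t + 2)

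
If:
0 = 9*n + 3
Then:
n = -1/3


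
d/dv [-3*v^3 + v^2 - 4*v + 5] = -9*v^2 + 2*v - 4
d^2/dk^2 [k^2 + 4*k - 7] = 2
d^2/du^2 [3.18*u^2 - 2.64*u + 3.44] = 6.36000000000000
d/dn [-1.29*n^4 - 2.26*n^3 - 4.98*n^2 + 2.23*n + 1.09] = -5.16*n^3 - 6.78*n^2 - 9.96*n + 2.23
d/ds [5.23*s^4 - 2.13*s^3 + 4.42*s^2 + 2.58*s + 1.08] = 20.92*s^3 - 6.39*s^2 + 8.84*s + 2.58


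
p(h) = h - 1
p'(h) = 1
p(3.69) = 2.69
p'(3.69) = 1.00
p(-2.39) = -3.39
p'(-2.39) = 1.00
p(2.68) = 1.68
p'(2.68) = 1.00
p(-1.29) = -2.29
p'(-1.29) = 1.00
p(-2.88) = -3.88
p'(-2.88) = 1.00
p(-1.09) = -2.09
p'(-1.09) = 1.00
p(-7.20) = -8.20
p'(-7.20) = 1.00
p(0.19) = -0.81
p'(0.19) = 1.00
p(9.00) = 8.00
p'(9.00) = 1.00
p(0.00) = -1.00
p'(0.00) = 1.00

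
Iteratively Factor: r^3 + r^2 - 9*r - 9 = (r + 3)*(r^2 - 2*r - 3) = (r + 1)*(r + 3)*(r - 3)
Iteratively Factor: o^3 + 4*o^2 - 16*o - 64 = (o + 4)*(o^2 - 16) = (o + 4)^2*(o - 4)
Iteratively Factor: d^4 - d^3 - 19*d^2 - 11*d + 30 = (d + 2)*(d^3 - 3*d^2 - 13*d + 15) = (d - 1)*(d + 2)*(d^2 - 2*d - 15) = (d - 5)*(d - 1)*(d + 2)*(d + 3)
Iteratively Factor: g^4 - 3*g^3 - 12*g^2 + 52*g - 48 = (g - 2)*(g^3 - g^2 - 14*g + 24) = (g - 2)*(g + 4)*(g^2 - 5*g + 6) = (g - 3)*(g - 2)*(g + 4)*(g - 2)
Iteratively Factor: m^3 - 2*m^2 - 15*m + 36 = (m + 4)*(m^2 - 6*m + 9) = (m - 3)*(m + 4)*(m - 3)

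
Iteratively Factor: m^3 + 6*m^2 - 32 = (m - 2)*(m^2 + 8*m + 16) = (m - 2)*(m + 4)*(m + 4)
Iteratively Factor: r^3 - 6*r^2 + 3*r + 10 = (r - 5)*(r^2 - r - 2) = (r - 5)*(r - 2)*(r + 1)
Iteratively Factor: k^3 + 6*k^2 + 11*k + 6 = (k + 2)*(k^2 + 4*k + 3) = (k + 1)*(k + 2)*(k + 3)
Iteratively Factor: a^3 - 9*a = (a + 3)*(a^2 - 3*a) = a*(a + 3)*(a - 3)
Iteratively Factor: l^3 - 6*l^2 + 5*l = (l - 1)*(l^2 - 5*l) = (l - 5)*(l - 1)*(l)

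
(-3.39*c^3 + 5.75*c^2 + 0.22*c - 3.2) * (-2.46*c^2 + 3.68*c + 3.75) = 8.3394*c^5 - 26.6202*c^4 + 7.9063*c^3 + 30.2441*c^2 - 10.951*c - 12.0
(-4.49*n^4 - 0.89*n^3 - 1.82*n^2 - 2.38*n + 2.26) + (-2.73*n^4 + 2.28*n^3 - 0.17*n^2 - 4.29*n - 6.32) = -7.22*n^4 + 1.39*n^3 - 1.99*n^2 - 6.67*n - 4.06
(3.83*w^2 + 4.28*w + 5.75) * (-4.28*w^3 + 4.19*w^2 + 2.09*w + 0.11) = -16.3924*w^5 - 2.2707*w^4 + 1.3279*w^3 + 33.459*w^2 + 12.4883*w + 0.6325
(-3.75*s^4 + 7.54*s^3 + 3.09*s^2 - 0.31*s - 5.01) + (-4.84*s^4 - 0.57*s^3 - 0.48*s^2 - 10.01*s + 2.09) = -8.59*s^4 + 6.97*s^3 + 2.61*s^2 - 10.32*s - 2.92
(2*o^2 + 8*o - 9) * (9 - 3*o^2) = -6*o^4 - 24*o^3 + 45*o^2 + 72*o - 81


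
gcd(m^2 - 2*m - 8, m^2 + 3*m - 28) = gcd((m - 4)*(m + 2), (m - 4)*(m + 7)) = m - 4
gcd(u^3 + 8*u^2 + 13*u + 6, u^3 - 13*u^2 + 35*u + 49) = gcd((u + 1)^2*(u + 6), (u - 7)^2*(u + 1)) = u + 1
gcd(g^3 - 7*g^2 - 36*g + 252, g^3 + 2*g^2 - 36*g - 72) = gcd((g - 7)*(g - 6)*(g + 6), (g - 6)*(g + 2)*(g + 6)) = g^2 - 36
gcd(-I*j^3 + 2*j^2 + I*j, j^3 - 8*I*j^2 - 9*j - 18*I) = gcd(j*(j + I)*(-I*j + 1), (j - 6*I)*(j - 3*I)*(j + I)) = j + I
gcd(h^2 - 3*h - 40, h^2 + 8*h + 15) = h + 5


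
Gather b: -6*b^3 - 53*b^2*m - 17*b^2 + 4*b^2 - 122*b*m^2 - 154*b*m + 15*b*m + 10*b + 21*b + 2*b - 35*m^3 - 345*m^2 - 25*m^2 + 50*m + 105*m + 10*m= -6*b^3 + b^2*(-53*m - 13) + b*(-122*m^2 - 139*m + 33) - 35*m^3 - 370*m^2 + 165*m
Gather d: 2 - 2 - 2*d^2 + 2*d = -2*d^2 + 2*d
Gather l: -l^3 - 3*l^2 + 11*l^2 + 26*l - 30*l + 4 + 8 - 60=-l^3 + 8*l^2 - 4*l - 48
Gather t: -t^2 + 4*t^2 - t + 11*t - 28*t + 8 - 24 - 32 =3*t^2 - 18*t - 48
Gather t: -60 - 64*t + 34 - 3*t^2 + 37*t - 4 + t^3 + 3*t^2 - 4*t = t^3 - 31*t - 30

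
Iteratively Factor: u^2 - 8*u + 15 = (u - 5)*(u - 3)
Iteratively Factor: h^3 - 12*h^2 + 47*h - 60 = (h - 3)*(h^2 - 9*h + 20) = (h - 5)*(h - 3)*(h - 4)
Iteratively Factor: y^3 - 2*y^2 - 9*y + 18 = (y - 3)*(y^2 + y - 6) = (y - 3)*(y - 2)*(y + 3)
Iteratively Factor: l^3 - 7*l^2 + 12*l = (l)*(l^2 - 7*l + 12) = l*(l - 4)*(l - 3)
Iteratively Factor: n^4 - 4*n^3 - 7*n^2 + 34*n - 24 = (n - 1)*(n^3 - 3*n^2 - 10*n + 24) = (n - 4)*(n - 1)*(n^2 + n - 6) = (n - 4)*(n - 2)*(n - 1)*(n + 3)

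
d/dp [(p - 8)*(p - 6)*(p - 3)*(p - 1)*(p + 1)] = 5*p^4 - 68*p^3 + 267*p^2 - 254*p - 90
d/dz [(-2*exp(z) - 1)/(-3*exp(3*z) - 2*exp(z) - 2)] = (-(2*exp(z) + 1)*(9*exp(2*z) + 2) + 6*exp(3*z) + 4*exp(z) + 4)*exp(z)/(3*exp(3*z) + 2*exp(z) + 2)^2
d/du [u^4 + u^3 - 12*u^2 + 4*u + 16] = 4*u^3 + 3*u^2 - 24*u + 4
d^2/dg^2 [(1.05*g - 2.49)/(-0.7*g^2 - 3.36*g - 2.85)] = (-(1.05*g - 2.49)*(1.4*g + 3.36)*(2.8*g + 6.72) + (4.41*g + 3.57)*(0.7*g^2 + 3.36*g + 2.85))/(0.7*g^2 + 3.36*g + 2.85)^3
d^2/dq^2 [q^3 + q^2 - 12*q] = 6*q + 2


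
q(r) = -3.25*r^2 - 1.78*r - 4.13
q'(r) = -6.5*r - 1.78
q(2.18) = -23.46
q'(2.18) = -15.95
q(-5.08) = -78.96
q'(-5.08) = 31.24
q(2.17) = -23.30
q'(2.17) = -15.88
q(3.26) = -44.47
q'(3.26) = -22.97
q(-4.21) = -54.24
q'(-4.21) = 25.58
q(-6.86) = -144.86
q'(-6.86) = 42.81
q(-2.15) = -15.33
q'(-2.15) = 12.20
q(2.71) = -32.82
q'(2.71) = -19.40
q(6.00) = -131.81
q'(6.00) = -40.78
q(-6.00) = -110.45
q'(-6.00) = 37.22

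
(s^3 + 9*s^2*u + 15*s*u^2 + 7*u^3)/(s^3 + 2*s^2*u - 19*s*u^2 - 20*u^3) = (s^2 + 8*s*u + 7*u^2)/(s^2 + s*u - 20*u^2)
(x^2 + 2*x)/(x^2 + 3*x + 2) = x/(x + 1)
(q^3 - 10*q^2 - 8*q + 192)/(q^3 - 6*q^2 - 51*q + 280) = (q^2 - 2*q - 24)/(q^2 + 2*q - 35)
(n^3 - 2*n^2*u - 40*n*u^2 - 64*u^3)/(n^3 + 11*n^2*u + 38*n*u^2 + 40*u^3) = (n - 8*u)/(n + 5*u)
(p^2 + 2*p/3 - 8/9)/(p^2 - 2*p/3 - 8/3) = (p - 2/3)/(p - 2)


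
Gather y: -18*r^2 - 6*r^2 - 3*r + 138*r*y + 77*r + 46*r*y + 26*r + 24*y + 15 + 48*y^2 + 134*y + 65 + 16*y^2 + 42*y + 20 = -24*r^2 + 100*r + 64*y^2 + y*(184*r + 200) + 100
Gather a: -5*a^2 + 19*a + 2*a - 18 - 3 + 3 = -5*a^2 + 21*a - 18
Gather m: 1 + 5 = 6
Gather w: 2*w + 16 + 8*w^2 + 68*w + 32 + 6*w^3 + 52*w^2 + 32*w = 6*w^3 + 60*w^2 + 102*w + 48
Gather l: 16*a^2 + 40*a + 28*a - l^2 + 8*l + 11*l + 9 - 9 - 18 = 16*a^2 + 68*a - l^2 + 19*l - 18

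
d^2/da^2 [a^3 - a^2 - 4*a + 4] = 6*a - 2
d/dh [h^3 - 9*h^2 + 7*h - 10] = 3*h^2 - 18*h + 7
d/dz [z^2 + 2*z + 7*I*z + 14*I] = 2*z + 2 + 7*I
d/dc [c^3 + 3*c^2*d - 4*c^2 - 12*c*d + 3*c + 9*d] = 3*c^2 + 6*c*d - 8*c - 12*d + 3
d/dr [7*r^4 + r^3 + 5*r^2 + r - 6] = 28*r^3 + 3*r^2 + 10*r + 1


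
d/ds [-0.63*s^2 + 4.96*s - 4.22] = 4.96 - 1.26*s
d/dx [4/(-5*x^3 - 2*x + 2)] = 4*(15*x^2 + 2)/(5*x^3 + 2*x - 2)^2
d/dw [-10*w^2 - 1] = -20*w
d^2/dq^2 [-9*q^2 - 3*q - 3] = -18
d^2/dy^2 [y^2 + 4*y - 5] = 2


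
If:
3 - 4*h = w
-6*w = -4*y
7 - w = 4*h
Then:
No Solution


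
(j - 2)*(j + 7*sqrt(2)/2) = j^2 - 2*j + 7*sqrt(2)*j/2 - 7*sqrt(2)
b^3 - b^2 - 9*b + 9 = (b - 3)*(b - 1)*(b + 3)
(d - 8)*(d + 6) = d^2 - 2*d - 48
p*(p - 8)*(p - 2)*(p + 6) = p^4 - 4*p^3 - 44*p^2 + 96*p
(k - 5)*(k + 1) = k^2 - 4*k - 5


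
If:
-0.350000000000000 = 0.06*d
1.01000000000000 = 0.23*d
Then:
No Solution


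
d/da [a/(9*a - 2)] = -2/(9*a - 2)^2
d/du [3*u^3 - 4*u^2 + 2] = u*(9*u - 8)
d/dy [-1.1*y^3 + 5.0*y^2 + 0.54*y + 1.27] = -3.3*y^2 + 10.0*y + 0.54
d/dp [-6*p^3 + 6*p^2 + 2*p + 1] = -18*p^2 + 12*p + 2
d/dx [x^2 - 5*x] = 2*x - 5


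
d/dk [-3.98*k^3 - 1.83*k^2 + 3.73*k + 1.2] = -11.94*k^2 - 3.66*k + 3.73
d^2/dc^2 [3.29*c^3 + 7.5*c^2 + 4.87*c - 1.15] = 19.74*c + 15.0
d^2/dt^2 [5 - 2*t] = 0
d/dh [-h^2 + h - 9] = 1 - 2*h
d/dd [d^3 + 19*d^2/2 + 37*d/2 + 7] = 3*d^2 + 19*d + 37/2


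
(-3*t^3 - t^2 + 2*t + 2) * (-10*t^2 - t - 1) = 30*t^5 + 13*t^4 - 16*t^3 - 21*t^2 - 4*t - 2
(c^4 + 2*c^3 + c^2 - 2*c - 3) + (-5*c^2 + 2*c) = c^4 + 2*c^3 - 4*c^2 - 3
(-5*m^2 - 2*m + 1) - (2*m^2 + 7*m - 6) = -7*m^2 - 9*m + 7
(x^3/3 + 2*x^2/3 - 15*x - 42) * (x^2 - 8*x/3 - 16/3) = x^5/3 - 2*x^4/9 - 167*x^3/9 - 50*x^2/9 + 192*x + 224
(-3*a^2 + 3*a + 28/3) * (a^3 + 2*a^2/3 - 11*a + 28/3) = -3*a^5 + a^4 + 133*a^3/3 - 493*a^2/9 - 224*a/3 + 784/9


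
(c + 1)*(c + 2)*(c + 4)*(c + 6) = c^4 + 13*c^3 + 56*c^2 + 92*c + 48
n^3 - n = n*(n - 1)*(n + 1)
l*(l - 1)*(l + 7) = l^3 + 6*l^2 - 7*l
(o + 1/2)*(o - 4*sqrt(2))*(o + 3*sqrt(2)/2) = o^3 - 5*sqrt(2)*o^2/2 + o^2/2 - 12*o - 5*sqrt(2)*o/4 - 6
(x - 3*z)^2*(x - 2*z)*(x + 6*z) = x^4 - 2*x^3*z - 27*x^2*z^2 + 108*x*z^3 - 108*z^4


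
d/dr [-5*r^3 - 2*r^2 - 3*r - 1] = -15*r^2 - 4*r - 3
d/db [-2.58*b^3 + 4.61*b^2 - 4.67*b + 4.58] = -7.74*b^2 + 9.22*b - 4.67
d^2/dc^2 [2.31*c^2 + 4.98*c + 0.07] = 4.62000000000000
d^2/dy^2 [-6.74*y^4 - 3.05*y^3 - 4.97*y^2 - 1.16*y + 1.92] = -80.88*y^2 - 18.3*y - 9.94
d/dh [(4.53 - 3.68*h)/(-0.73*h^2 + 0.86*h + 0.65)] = (-2.6864*h^2 + 6.6138*h - 6.2878)/(0.5329*h^4 - 1.2556*h^3 - 0.2094*h^2 + 1.118*h + 0.4225)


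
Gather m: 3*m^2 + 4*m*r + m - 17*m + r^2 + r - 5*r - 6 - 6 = 3*m^2 + m*(4*r - 16) + r^2 - 4*r - 12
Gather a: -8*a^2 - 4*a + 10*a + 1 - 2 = -8*a^2 + 6*a - 1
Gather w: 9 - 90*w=9 - 90*w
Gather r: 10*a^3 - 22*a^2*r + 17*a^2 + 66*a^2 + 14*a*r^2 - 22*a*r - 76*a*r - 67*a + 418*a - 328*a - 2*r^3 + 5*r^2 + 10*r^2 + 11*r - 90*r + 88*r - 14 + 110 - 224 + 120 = 10*a^3 + 83*a^2 + 23*a - 2*r^3 + r^2*(14*a + 15) + r*(-22*a^2 - 98*a + 9) - 8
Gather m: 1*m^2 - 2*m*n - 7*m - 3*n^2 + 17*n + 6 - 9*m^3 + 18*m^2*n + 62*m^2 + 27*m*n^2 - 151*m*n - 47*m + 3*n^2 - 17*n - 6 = -9*m^3 + m^2*(18*n + 63) + m*(27*n^2 - 153*n - 54)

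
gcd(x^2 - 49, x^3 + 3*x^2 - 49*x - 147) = x^2 - 49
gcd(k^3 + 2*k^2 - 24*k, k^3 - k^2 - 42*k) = k^2 + 6*k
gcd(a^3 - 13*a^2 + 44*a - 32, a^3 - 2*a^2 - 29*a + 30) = a - 1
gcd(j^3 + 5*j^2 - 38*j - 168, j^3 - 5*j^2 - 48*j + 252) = j^2 + j - 42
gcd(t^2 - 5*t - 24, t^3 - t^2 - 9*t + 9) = t + 3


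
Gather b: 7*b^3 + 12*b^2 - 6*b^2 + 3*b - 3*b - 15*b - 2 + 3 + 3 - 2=7*b^3 + 6*b^2 - 15*b + 2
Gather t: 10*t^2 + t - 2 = 10*t^2 + t - 2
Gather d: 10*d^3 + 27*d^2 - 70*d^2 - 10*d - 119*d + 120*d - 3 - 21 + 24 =10*d^3 - 43*d^2 - 9*d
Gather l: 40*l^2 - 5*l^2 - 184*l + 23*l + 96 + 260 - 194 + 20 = 35*l^2 - 161*l + 182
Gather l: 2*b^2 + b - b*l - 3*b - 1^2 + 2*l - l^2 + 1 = 2*b^2 - 2*b - l^2 + l*(2 - b)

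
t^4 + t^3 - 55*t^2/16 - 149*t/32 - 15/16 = (t - 2)*(t + 1/4)*(t + 5/4)*(t + 3/2)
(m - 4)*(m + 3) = m^2 - m - 12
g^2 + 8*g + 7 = (g + 1)*(g + 7)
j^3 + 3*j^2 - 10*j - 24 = (j - 3)*(j + 2)*(j + 4)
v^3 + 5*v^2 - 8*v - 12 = (v - 2)*(v + 1)*(v + 6)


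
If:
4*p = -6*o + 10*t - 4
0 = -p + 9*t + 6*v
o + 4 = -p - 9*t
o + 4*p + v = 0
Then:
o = -896/671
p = 138/671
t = -214/671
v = 344/671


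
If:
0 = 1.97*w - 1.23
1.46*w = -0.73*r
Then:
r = -1.25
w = 0.62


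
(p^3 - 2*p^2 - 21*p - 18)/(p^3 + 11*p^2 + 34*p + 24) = (p^2 - 3*p - 18)/(p^2 + 10*p + 24)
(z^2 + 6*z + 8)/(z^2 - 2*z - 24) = (z + 2)/(z - 6)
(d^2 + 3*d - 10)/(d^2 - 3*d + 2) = (d + 5)/(d - 1)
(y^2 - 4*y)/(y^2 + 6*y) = (y - 4)/(y + 6)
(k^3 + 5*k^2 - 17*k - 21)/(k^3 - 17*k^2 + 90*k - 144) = (k^2 + 8*k + 7)/(k^2 - 14*k + 48)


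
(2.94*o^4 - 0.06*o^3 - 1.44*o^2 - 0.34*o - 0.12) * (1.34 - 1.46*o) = -4.2924*o^5 + 4.0272*o^4 + 2.022*o^3 - 1.4332*o^2 - 0.2804*o - 0.1608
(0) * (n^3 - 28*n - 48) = 0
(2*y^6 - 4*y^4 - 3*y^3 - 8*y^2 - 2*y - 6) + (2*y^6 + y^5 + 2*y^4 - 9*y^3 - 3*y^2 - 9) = 4*y^6 + y^5 - 2*y^4 - 12*y^3 - 11*y^2 - 2*y - 15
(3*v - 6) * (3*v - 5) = 9*v^2 - 33*v + 30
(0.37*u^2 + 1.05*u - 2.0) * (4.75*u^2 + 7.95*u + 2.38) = 1.7575*u^4 + 7.929*u^3 - 0.2719*u^2 - 13.401*u - 4.76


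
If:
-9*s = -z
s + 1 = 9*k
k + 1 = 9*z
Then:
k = 41/364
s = 5/364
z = 45/364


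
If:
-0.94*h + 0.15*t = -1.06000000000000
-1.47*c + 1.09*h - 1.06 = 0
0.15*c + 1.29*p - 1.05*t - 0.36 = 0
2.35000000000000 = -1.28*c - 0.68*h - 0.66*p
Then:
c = -0.40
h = 0.43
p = -3.23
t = -4.36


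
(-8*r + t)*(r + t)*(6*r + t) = -48*r^3 - 50*r^2*t - r*t^2 + t^3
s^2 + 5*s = s*(s + 5)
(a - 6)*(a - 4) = a^2 - 10*a + 24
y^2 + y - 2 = (y - 1)*(y + 2)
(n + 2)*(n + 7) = n^2 + 9*n + 14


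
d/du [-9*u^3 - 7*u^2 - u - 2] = -27*u^2 - 14*u - 1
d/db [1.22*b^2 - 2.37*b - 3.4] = 2.44*b - 2.37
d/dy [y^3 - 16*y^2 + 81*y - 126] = 3*y^2 - 32*y + 81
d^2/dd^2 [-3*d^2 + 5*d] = -6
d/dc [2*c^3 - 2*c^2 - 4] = 2*c*(3*c - 2)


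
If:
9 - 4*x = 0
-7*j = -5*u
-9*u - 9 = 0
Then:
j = -5/7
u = -1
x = 9/4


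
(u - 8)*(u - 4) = u^2 - 12*u + 32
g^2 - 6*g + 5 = (g - 5)*(g - 1)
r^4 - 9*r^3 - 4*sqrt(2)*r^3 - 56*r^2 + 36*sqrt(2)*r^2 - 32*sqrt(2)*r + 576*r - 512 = (r - 8)*(r - 1)*(r - 8*sqrt(2))*(r + 4*sqrt(2))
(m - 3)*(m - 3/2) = m^2 - 9*m/2 + 9/2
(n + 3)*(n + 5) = n^2 + 8*n + 15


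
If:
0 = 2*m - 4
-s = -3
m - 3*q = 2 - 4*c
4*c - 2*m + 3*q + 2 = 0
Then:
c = 1/4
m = 2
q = 1/3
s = 3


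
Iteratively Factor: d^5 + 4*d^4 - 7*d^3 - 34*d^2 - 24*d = (d - 3)*(d^4 + 7*d^3 + 14*d^2 + 8*d) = (d - 3)*(d + 4)*(d^3 + 3*d^2 + 2*d) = (d - 3)*(d + 1)*(d + 4)*(d^2 + 2*d) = d*(d - 3)*(d + 1)*(d + 4)*(d + 2)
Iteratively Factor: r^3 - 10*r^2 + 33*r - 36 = (r - 3)*(r^2 - 7*r + 12) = (r - 4)*(r - 3)*(r - 3)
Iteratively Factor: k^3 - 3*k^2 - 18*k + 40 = (k - 2)*(k^2 - k - 20) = (k - 2)*(k + 4)*(k - 5)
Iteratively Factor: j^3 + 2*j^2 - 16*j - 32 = (j - 4)*(j^2 + 6*j + 8) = (j - 4)*(j + 4)*(j + 2)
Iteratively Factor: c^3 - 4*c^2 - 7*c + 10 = (c + 2)*(c^2 - 6*c + 5) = (c - 1)*(c + 2)*(c - 5)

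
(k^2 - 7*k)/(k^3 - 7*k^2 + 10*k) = (k - 7)/(k^2 - 7*k + 10)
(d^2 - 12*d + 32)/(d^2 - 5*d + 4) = (d - 8)/(d - 1)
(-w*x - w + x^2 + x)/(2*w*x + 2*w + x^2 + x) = (-w + x)/(2*w + x)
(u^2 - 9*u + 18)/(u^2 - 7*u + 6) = (u - 3)/(u - 1)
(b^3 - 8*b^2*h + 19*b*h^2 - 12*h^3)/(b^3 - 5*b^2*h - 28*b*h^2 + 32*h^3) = (b^2 - 7*b*h + 12*h^2)/(b^2 - 4*b*h - 32*h^2)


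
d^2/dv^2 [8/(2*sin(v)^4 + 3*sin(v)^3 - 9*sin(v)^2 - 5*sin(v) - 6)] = 8*(64*sin(v)^8 + 138*sin(v)^7 - 215*sin(v)^6 - 467*sin(v)^5 + 702*sin(v)^4 + 769*sin(v)^3 - 731*sin(v)^2 - 408*sin(v) + 58)/(-2*sin(v)^4 - 3*sin(v)^3 + 9*sin(v)^2 + 5*sin(v) + 6)^3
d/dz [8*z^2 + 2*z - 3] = 16*z + 2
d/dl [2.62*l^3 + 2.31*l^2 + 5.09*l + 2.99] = 7.86*l^2 + 4.62*l + 5.09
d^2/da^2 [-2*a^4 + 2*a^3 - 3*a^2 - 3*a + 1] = -24*a^2 + 12*a - 6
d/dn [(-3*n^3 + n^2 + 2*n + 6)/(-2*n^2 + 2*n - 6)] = 3*(n^4 - 2*n^3 + 10*n^2 + 2*n - 4)/(2*(n^4 - 2*n^3 + 7*n^2 - 6*n + 9))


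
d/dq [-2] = 0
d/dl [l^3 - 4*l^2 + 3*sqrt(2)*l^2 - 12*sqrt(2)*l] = 3*l^2 - 8*l + 6*sqrt(2)*l - 12*sqrt(2)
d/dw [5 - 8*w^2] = -16*w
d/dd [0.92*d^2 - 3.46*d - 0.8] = 1.84*d - 3.46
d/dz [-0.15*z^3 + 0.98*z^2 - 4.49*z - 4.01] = -0.45*z^2 + 1.96*z - 4.49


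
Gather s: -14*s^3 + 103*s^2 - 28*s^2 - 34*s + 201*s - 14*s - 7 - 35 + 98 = -14*s^3 + 75*s^2 + 153*s + 56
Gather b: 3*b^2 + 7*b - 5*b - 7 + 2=3*b^2 + 2*b - 5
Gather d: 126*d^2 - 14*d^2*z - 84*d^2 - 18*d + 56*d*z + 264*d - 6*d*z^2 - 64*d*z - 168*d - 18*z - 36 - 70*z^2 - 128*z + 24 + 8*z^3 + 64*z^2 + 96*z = d^2*(42 - 14*z) + d*(-6*z^2 - 8*z + 78) + 8*z^3 - 6*z^2 - 50*z - 12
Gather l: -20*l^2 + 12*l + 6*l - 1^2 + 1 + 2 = -20*l^2 + 18*l + 2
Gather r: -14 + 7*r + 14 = 7*r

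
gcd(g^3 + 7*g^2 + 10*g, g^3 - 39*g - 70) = g^2 + 7*g + 10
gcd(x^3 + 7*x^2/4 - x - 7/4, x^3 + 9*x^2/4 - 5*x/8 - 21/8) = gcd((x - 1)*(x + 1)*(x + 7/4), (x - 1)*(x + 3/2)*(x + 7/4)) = x^2 + 3*x/4 - 7/4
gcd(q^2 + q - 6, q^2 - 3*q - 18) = q + 3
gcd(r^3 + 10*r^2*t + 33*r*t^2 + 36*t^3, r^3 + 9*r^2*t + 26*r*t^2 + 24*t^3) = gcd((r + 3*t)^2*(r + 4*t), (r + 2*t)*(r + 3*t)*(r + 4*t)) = r^2 + 7*r*t + 12*t^2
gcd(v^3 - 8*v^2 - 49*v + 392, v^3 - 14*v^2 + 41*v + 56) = v^2 - 15*v + 56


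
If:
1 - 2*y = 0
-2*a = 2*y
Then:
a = -1/2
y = 1/2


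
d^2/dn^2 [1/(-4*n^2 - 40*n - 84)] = (n^2 + 10*n - 4*(n + 5)^2 + 21)/(2*(n^2 + 10*n + 21)^3)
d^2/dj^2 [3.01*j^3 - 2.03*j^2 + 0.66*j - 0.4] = 18.06*j - 4.06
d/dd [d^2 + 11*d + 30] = 2*d + 11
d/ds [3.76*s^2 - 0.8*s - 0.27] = 7.52*s - 0.8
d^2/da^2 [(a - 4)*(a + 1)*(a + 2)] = 6*a - 2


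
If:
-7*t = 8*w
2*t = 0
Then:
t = 0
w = 0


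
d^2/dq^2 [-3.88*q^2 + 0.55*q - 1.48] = -7.76000000000000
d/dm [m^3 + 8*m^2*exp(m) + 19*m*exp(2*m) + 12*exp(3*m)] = 8*m^2*exp(m) + 3*m^2 + 38*m*exp(2*m) + 16*m*exp(m) + 36*exp(3*m) + 19*exp(2*m)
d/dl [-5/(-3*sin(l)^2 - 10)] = -60*sin(2*l)/(3*cos(2*l) - 23)^2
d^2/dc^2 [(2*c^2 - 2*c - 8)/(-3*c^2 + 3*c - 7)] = 76*(9*c^2 - 9*c - 4)/(27*c^6 - 81*c^5 + 270*c^4 - 405*c^3 + 630*c^2 - 441*c + 343)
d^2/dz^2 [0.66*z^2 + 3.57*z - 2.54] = 1.32000000000000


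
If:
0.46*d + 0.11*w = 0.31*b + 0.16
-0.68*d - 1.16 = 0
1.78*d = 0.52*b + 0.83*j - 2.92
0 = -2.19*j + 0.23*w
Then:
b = -1.13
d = -1.71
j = 0.57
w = 5.40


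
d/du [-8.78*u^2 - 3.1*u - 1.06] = -17.56*u - 3.1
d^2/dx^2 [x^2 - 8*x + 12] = 2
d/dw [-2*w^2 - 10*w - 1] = -4*w - 10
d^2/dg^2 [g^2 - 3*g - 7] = 2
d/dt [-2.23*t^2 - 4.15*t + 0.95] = -4.46*t - 4.15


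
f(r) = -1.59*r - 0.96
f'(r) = -1.59000000000000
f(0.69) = -2.06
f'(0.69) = -1.59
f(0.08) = -1.09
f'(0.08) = -1.59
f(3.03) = -5.78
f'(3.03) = -1.59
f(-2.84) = 3.56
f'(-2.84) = -1.59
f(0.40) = -1.60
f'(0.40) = -1.59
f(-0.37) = -0.37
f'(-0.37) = -1.59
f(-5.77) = 8.21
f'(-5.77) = -1.59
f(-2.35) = 2.78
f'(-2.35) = -1.59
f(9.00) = -15.27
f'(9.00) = -1.59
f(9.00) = -15.27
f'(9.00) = -1.59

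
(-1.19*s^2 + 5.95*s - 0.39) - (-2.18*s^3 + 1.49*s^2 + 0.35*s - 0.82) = 2.18*s^3 - 2.68*s^2 + 5.6*s + 0.43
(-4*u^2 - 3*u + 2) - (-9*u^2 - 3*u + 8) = 5*u^2 - 6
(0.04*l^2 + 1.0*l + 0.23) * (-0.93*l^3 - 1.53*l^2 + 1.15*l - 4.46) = -0.0372*l^5 - 0.9912*l^4 - 1.6979*l^3 + 0.6197*l^2 - 4.1955*l - 1.0258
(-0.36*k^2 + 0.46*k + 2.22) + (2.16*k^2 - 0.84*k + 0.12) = 1.8*k^2 - 0.38*k + 2.34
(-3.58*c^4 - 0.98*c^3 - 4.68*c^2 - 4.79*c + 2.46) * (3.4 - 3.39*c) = 12.1362*c^5 - 8.8498*c^4 + 12.5332*c^3 + 0.3261*c^2 - 24.6254*c + 8.364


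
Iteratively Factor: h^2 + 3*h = (h)*(h + 3)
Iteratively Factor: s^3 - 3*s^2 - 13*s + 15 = (s - 1)*(s^2 - 2*s - 15) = (s - 1)*(s + 3)*(s - 5)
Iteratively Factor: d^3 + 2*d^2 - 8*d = (d)*(d^2 + 2*d - 8) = d*(d + 4)*(d - 2)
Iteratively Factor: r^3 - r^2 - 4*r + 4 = (r + 2)*(r^2 - 3*r + 2) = (r - 2)*(r + 2)*(r - 1)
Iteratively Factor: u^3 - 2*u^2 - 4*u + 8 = (u + 2)*(u^2 - 4*u + 4) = (u - 2)*(u + 2)*(u - 2)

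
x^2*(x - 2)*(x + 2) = x^4 - 4*x^2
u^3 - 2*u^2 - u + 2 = (u - 2)*(u - 1)*(u + 1)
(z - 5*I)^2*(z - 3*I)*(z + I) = z^4 - 12*I*z^3 - 42*z^2 + 20*I*z - 75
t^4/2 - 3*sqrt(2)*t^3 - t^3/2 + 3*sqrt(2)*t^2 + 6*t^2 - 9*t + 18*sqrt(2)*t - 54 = (t/2 + 1)*(t - 3)*(t - 3*sqrt(2))^2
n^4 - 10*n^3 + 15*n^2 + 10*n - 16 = (n - 8)*(n - 2)*(n - 1)*(n + 1)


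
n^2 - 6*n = n*(n - 6)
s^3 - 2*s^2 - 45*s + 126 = (s - 6)*(s - 3)*(s + 7)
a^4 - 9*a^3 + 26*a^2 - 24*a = a*(a - 4)*(a - 3)*(a - 2)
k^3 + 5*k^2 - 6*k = k*(k - 1)*(k + 6)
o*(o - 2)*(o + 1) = o^3 - o^2 - 2*o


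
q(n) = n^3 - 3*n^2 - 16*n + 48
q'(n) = 3*n^2 - 6*n - 16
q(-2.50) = 53.62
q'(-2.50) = 17.75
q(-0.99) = 59.93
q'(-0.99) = -7.12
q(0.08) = 46.70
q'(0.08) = -16.46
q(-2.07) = 59.40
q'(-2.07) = 9.27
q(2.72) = 2.41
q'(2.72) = -10.12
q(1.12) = 27.72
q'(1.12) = -18.96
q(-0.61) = 56.42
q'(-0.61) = -11.22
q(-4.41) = -25.55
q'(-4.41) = 68.80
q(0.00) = 48.00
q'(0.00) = -16.00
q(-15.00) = -3762.00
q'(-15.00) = 749.00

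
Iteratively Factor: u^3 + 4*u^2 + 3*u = (u + 3)*(u^2 + u) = (u + 1)*(u + 3)*(u)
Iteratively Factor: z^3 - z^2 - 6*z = (z - 3)*(z^2 + 2*z) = z*(z - 3)*(z + 2)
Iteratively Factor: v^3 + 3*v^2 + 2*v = (v + 1)*(v^2 + 2*v) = (v + 1)*(v + 2)*(v)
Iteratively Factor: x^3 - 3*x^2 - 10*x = (x)*(x^2 - 3*x - 10) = x*(x - 5)*(x + 2)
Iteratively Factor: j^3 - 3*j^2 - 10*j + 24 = (j + 3)*(j^2 - 6*j + 8) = (j - 2)*(j + 3)*(j - 4)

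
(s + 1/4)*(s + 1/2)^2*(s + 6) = s^4 + 29*s^3/4 + 8*s^2 + 49*s/16 + 3/8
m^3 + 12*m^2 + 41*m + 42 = (m + 2)*(m + 3)*(m + 7)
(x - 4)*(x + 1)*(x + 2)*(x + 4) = x^4 + 3*x^3 - 14*x^2 - 48*x - 32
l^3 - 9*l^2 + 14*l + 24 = (l - 6)*(l - 4)*(l + 1)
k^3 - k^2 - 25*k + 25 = (k - 5)*(k - 1)*(k + 5)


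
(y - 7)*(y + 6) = y^2 - y - 42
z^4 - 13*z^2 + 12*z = z*(z - 3)*(z - 1)*(z + 4)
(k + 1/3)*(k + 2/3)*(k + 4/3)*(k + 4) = k^4 + 19*k^3/3 + 98*k^2/9 + 176*k/27 + 32/27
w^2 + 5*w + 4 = (w + 1)*(w + 4)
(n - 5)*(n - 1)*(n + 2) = n^3 - 4*n^2 - 7*n + 10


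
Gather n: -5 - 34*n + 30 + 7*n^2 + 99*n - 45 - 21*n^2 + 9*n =-14*n^2 + 74*n - 20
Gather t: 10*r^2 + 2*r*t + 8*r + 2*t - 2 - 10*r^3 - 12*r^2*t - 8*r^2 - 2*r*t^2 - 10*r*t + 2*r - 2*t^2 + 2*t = -10*r^3 + 2*r^2 + 10*r + t^2*(-2*r - 2) + t*(-12*r^2 - 8*r + 4) - 2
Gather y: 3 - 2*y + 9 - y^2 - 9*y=-y^2 - 11*y + 12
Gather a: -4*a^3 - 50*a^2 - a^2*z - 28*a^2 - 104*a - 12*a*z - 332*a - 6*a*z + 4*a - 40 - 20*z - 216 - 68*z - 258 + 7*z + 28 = -4*a^3 + a^2*(-z - 78) + a*(-18*z - 432) - 81*z - 486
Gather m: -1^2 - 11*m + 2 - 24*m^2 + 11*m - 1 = -24*m^2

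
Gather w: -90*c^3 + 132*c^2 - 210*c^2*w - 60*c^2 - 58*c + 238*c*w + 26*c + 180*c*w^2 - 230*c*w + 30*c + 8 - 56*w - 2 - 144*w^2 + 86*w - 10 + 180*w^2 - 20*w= -90*c^3 + 72*c^2 - 2*c + w^2*(180*c + 36) + w*(-210*c^2 + 8*c + 10) - 4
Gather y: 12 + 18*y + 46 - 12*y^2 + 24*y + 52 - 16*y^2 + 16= -28*y^2 + 42*y + 126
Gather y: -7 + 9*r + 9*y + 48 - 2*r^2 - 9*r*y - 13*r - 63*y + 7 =-2*r^2 - 4*r + y*(-9*r - 54) + 48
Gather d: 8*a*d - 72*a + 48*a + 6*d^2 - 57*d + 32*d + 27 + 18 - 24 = -24*a + 6*d^2 + d*(8*a - 25) + 21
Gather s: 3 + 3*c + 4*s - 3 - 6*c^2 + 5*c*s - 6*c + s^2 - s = -6*c^2 - 3*c + s^2 + s*(5*c + 3)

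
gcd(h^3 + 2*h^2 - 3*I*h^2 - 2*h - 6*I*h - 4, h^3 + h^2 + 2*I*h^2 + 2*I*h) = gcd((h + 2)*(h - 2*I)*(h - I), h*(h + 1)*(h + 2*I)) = 1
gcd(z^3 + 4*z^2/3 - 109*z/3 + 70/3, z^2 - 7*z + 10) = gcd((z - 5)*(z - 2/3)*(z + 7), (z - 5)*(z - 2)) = z - 5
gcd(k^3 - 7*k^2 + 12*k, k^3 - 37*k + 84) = k^2 - 7*k + 12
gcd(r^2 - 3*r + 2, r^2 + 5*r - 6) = r - 1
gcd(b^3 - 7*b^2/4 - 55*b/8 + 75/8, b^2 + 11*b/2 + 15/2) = b + 5/2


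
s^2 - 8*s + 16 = (s - 4)^2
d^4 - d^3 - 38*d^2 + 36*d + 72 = (d - 6)*(d - 2)*(d + 1)*(d + 6)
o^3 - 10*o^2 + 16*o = o*(o - 8)*(o - 2)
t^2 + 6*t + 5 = (t + 1)*(t + 5)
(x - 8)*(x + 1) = x^2 - 7*x - 8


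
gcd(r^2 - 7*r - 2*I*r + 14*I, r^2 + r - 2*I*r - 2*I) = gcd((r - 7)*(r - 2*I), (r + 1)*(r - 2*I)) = r - 2*I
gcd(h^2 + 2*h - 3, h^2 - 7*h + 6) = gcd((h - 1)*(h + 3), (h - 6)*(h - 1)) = h - 1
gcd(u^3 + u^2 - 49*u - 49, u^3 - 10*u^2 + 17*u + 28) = u^2 - 6*u - 7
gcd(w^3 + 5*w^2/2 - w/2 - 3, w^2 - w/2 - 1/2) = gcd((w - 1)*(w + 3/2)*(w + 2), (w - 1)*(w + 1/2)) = w - 1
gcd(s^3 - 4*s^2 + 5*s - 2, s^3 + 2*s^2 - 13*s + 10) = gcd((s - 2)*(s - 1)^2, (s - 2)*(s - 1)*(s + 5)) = s^2 - 3*s + 2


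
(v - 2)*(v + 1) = v^2 - v - 2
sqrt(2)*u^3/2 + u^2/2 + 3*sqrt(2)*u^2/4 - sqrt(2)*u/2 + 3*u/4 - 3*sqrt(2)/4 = (u + 3/2)*(u - sqrt(2)/2)*(sqrt(2)*u/2 + 1)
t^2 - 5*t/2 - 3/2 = (t - 3)*(t + 1/2)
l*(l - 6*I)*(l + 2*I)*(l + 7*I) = l^4 + 3*I*l^3 + 40*l^2 + 84*I*l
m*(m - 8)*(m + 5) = m^3 - 3*m^2 - 40*m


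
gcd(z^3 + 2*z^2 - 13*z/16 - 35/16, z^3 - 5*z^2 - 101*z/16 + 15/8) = z + 5/4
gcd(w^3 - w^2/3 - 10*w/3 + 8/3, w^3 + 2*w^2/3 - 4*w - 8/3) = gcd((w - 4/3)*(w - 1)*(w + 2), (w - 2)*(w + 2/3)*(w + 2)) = w + 2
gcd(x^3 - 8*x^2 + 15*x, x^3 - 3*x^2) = x^2 - 3*x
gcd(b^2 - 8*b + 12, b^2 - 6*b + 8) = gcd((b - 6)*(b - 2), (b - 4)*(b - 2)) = b - 2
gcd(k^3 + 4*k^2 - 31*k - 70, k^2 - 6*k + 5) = k - 5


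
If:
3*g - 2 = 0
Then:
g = 2/3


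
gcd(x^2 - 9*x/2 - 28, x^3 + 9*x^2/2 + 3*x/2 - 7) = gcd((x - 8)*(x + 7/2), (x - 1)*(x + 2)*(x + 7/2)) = x + 7/2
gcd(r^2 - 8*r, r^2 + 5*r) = r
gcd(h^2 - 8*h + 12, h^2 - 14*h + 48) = h - 6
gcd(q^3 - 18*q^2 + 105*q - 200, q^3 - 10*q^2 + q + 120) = q^2 - 13*q + 40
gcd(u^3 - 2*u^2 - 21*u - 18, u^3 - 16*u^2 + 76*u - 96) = u - 6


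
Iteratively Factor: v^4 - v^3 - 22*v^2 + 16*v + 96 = (v - 4)*(v^3 + 3*v^2 - 10*v - 24) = (v - 4)*(v + 4)*(v^2 - v - 6) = (v - 4)*(v + 2)*(v + 4)*(v - 3)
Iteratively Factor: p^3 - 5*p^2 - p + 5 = (p - 1)*(p^2 - 4*p - 5) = (p - 1)*(p + 1)*(p - 5)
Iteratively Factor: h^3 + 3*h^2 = (h + 3)*(h^2) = h*(h + 3)*(h)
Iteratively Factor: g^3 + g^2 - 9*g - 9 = (g + 1)*(g^2 - 9) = (g + 1)*(g + 3)*(g - 3)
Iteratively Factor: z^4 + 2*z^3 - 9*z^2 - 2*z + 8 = (z + 4)*(z^3 - 2*z^2 - z + 2) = (z + 1)*(z + 4)*(z^2 - 3*z + 2) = (z - 1)*(z + 1)*(z + 4)*(z - 2)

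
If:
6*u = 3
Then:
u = 1/2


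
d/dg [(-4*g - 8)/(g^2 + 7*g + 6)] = 4*(g^2 + 4*g + 8)/(g^4 + 14*g^3 + 61*g^2 + 84*g + 36)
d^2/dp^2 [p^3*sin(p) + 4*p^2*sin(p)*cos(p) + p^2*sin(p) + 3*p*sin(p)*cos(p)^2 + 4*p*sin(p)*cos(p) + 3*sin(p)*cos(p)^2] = -p^3*sin(p) - p^2*sin(p) - 8*p^2*sin(2*p) + 6*p^2*cos(p) + 21*p*sin(p)/4 - 8*p*sin(2*p) - 27*p*sin(3*p)/4 + 4*p*cos(p) + 16*p*cos(2*p) + 5*sin(p)/4 + 4*sin(2*p) - 27*sin(3*p)/4 + 3*cos(p)/2 + 8*cos(2*p) + 9*cos(3*p)/2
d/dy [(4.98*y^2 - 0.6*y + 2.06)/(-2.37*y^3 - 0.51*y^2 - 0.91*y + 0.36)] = (11.8026*y^4 - 2.844*y^3 + 9.8088*y^2 + 5.6868*y + 1.6586)/(5.6169*y^6 + 2.4174*y^5 + 4.5735*y^4 - 0.7782*y^3 + 0.4609*y^2 - 0.6552*y + 0.1296)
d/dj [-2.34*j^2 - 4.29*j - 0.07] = -4.68*j - 4.29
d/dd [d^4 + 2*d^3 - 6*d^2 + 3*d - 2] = 4*d^3 + 6*d^2 - 12*d + 3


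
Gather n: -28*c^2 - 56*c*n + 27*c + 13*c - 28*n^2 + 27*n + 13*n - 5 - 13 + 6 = -28*c^2 + 40*c - 28*n^2 + n*(40 - 56*c) - 12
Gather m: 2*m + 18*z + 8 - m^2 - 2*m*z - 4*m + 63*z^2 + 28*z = -m^2 + m*(-2*z - 2) + 63*z^2 + 46*z + 8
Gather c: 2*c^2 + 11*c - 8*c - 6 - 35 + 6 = 2*c^2 + 3*c - 35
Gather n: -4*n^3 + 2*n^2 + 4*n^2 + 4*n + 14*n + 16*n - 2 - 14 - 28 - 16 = -4*n^3 + 6*n^2 + 34*n - 60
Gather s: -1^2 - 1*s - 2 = -s - 3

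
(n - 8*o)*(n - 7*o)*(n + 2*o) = n^3 - 13*n^2*o + 26*n*o^2 + 112*o^3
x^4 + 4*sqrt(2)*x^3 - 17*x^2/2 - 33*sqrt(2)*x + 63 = (x - 3*sqrt(2)/2)*(x - sqrt(2))*(x + 3*sqrt(2))*(x + 7*sqrt(2)/2)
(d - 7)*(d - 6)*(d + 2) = d^3 - 11*d^2 + 16*d + 84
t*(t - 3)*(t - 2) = t^3 - 5*t^2 + 6*t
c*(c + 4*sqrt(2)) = c^2 + 4*sqrt(2)*c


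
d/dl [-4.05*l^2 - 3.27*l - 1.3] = -8.1*l - 3.27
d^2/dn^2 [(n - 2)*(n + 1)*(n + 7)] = 6*n + 12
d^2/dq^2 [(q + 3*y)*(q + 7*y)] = 2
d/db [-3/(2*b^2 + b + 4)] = 3*(4*b + 1)/(2*b^2 + b + 4)^2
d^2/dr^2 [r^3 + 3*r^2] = 6*r + 6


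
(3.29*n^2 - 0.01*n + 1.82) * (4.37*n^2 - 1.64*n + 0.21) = 14.3773*n^4 - 5.4393*n^3 + 8.6607*n^2 - 2.9869*n + 0.3822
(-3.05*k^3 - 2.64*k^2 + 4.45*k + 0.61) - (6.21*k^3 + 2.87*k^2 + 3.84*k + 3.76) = -9.26*k^3 - 5.51*k^2 + 0.61*k - 3.15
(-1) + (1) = 0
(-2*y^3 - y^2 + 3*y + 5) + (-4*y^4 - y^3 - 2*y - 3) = -4*y^4 - 3*y^3 - y^2 + y + 2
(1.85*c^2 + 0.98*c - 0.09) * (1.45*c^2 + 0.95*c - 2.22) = 2.6825*c^4 + 3.1785*c^3 - 3.3065*c^2 - 2.2611*c + 0.1998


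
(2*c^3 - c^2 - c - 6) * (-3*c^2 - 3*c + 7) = -6*c^5 - 3*c^4 + 20*c^3 + 14*c^2 + 11*c - 42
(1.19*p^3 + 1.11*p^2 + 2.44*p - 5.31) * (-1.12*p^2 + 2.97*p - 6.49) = -1.3328*p^5 + 2.2911*p^4 - 7.1592*p^3 + 5.9901*p^2 - 31.6063*p + 34.4619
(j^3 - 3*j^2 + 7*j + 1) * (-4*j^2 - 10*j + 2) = -4*j^5 + 2*j^4 + 4*j^3 - 80*j^2 + 4*j + 2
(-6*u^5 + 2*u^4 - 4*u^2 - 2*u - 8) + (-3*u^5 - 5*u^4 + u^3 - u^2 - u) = -9*u^5 - 3*u^4 + u^3 - 5*u^2 - 3*u - 8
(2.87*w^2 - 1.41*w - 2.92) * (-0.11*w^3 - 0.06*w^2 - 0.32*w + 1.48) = -0.3157*w^5 - 0.0171*w^4 - 0.5126*w^3 + 4.874*w^2 - 1.1524*w - 4.3216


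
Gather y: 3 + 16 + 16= 35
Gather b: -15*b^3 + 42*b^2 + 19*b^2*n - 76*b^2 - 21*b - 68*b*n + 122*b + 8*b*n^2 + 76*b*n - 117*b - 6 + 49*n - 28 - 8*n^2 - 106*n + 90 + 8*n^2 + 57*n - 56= -15*b^3 + b^2*(19*n - 34) + b*(8*n^2 + 8*n - 16)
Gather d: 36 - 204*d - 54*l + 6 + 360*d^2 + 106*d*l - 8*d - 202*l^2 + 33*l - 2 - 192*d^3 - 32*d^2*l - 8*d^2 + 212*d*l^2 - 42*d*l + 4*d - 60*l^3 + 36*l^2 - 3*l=-192*d^3 + d^2*(352 - 32*l) + d*(212*l^2 + 64*l - 208) - 60*l^3 - 166*l^2 - 24*l + 40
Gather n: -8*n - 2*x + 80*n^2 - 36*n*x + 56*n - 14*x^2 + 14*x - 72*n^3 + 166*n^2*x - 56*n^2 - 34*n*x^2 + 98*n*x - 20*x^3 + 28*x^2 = -72*n^3 + n^2*(166*x + 24) + n*(-34*x^2 + 62*x + 48) - 20*x^3 + 14*x^2 + 12*x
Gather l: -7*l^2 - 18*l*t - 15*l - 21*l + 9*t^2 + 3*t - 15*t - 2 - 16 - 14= -7*l^2 + l*(-18*t - 36) + 9*t^2 - 12*t - 32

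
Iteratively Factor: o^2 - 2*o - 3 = (o - 3)*(o + 1)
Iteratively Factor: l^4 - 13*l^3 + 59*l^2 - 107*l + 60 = (l - 3)*(l^3 - 10*l^2 + 29*l - 20) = (l - 5)*(l - 3)*(l^2 - 5*l + 4) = (l - 5)*(l - 3)*(l - 1)*(l - 4)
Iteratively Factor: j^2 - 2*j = (j - 2)*(j)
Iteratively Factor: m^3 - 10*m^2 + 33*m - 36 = (m - 3)*(m^2 - 7*m + 12) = (m - 3)^2*(m - 4)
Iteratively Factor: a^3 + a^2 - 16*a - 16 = (a + 1)*(a^2 - 16) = (a + 1)*(a + 4)*(a - 4)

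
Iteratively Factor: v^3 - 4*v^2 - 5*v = (v + 1)*(v^2 - 5*v) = (v - 5)*(v + 1)*(v)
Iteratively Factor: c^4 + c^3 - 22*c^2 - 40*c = (c)*(c^3 + c^2 - 22*c - 40) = c*(c + 4)*(c^2 - 3*c - 10) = c*(c + 2)*(c + 4)*(c - 5)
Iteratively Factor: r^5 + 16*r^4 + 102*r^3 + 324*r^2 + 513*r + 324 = (r + 4)*(r^4 + 12*r^3 + 54*r^2 + 108*r + 81) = (r + 3)*(r + 4)*(r^3 + 9*r^2 + 27*r + 27) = (r + 3)^2*(r + 4)*(r^2 + 6*r + 9) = (r + 3)^3*(r + 4)*(r + 3)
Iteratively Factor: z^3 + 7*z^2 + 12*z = (z + 4)*(z^2 + 3*z) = (z + 3)*(z + 4)*(z)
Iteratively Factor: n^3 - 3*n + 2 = (n + 2)*(n^2 - 2*n + 1) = (n - 1)*(n + 2)*(n - 1)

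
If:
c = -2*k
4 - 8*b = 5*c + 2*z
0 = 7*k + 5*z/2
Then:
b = 1/2 - 39*z/56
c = 5*z/7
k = -5*z/14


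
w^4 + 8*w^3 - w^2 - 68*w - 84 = (w - 3)*(w + 2)^2*(w + 7)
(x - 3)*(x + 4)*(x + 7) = x^3 + 8*x^2 - 5*x - 84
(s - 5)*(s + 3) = s^2 - 2*s - 15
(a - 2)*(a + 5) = a^2 + 3*a - 10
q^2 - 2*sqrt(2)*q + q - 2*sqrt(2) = (q + 1)*(q - 2*sqrt(2))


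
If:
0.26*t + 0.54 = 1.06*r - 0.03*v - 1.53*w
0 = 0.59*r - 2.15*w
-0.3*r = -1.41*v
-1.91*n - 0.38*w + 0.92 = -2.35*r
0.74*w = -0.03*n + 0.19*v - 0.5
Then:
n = -2.57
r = -2.60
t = -8.41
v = -0.55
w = -0.71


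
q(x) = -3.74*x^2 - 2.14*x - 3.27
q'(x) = -7.48*x - 2.14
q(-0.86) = -4.20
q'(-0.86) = 4.29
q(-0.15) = -3.03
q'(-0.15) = -1.02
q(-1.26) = -6.51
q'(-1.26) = 7.28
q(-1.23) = -6.30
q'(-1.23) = 7.06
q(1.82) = -19.55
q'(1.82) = -15.75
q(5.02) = -108.26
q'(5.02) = -39.69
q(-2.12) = -15.54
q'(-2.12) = 13.72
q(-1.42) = -7.77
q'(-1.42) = 8.48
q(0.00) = -3.27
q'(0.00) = -2.14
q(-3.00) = -30.51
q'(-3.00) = 20.30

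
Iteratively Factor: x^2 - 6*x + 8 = (x - 2)*(x - 4)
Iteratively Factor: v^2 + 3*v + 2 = (v + 2)*(v + 1)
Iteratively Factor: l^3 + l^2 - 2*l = (l - 1)*(l^2 + 2*l) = l*(l - 1)*(l + 2)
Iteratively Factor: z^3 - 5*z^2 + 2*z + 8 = (z - 2)*(z^2 - 3*z - 4) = (z - 2)*(z + 1)*(z - 4)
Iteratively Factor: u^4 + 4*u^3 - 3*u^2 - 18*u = (u + 3)*(u^3 + u^2 - 6*u) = (u + 3)^2*(u^2 - 2*u) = (u - 2)*(u + 3)^2*(u)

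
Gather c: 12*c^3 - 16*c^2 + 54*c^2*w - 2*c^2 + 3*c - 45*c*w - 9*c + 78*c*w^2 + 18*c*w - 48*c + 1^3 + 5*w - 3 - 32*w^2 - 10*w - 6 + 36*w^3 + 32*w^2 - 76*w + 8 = 12*c^3 + c^2*(54*w - 18) + c*(78*w^2 - 27*w - 54) + 36*w^3 - 81*w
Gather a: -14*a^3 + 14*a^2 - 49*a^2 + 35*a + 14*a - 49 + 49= -14*a^3 - 35*a^2 + 49*a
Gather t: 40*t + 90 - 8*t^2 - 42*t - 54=-8*t^2 - 2*t + 36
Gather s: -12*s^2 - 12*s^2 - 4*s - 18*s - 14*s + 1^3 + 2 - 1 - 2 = -24*s^2 - 36*s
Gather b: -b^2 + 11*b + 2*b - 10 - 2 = -b^2 + 13*b - 12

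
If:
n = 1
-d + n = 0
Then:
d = 1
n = 1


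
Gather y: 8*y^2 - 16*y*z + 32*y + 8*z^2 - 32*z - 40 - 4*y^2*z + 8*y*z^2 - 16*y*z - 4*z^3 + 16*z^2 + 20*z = y^2*(8 - 4*z) + y*(8*z^2 - 32*z + 32) - 4*z^3 + 24*z^2 - 12*z - 40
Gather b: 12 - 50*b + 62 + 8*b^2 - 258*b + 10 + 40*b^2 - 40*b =48*b^2 - 348*b + 84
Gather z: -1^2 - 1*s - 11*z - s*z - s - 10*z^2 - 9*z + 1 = -2*s - 10*z^2 + z*(-s - 20)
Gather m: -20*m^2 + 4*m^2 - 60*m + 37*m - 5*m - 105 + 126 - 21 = -16*m^2 - 28*m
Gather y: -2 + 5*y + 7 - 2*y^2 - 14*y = -2*y^2 - 9*y + 5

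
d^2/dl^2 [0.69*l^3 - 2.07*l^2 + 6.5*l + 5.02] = 4.14*l - 4.14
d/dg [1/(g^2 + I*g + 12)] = (-2*g - I)/(g^2 + I*g + 12)^2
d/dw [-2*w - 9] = -2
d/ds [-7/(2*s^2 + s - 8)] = 7*(4*s + 1)/(2*s^2 + s - 8)^2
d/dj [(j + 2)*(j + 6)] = 2*j + 8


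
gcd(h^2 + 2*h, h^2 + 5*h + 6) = h + 2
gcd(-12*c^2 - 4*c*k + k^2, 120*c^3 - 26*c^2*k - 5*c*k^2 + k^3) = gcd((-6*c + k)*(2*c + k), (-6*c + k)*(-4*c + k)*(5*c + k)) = 6*c - k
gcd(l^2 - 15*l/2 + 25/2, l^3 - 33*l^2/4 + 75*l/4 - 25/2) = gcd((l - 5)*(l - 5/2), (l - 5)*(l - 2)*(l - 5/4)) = l - 5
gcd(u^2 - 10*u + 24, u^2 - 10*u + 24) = u^2 - 10*u + 24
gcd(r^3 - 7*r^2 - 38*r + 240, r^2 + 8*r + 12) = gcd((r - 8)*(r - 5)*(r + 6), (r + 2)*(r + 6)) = r + 6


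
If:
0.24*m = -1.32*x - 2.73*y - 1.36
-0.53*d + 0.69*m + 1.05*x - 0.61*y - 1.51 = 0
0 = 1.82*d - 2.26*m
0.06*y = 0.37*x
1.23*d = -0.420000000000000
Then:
No Solution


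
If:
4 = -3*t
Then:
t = -4/3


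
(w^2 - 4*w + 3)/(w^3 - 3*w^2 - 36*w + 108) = (w - 1)/(w^2 - 36)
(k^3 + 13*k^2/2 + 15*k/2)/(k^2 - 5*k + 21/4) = 2*k*(2*k^2 + 13*k + 15)/(4*k^2 - 20*k + 21)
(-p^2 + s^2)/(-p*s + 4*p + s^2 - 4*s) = (p + s)/(s - 4)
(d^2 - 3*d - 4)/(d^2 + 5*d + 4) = (d - 4)/(d + 4)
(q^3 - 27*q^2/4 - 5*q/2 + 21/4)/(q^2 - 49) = (4*q^2 + q - 3)/(4*(q + 7))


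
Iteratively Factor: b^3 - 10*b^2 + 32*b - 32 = (b - 4)*(b^2 - 6*b + 8) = (b - 4)*(b - 2)*(b - 4)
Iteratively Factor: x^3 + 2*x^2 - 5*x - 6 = (x + 3)*(x^2 - x - 2) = (x + 1)*(x + 3)*(x - 2)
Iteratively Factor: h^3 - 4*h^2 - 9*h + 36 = (h - 3)*(h^2 - h - 12) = (h - 3)*(h + 3)*(h - 4)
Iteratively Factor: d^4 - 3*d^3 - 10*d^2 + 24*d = (d - 2)*(d^3 - d^2 - 12*d) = (d - 2)*(d + 3)*(d^2 - 4*d) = (d - 4)*(d - 2)*(d + 3)*(d)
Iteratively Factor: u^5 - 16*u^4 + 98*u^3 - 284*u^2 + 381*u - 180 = (u - 5)*(u^4 - 11*u^3 + 43*u^2 - 69*u + 36) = (u - 5)*(u - 3)*(u^3 - 8*u^2 + 19*u - 12) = (u - 5)*(u - 3)*(u - 1)*(u^2 - 7*u + 12) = (u - 5)*(u - 4)*(u - 3)*(u - 1)*(u - 3)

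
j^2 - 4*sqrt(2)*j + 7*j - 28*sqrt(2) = (j + 7)*(j - 4*sqrt(2))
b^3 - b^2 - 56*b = b*(b - 8)*(b + 7)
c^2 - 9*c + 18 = (c - 6)*(c - 3)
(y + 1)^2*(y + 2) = y^3 + 4*y^2 + 5*y + 2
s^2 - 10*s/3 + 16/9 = (s - 8/3)*(s - 2/3)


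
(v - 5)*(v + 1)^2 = v^3 - 3*v^2 - 9*v - 5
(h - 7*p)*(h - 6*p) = h^2 - 13*h*p + 42*p^2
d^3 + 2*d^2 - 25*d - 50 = (d - 5)*(d + 2)*(d + 5)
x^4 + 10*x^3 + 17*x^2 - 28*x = x*(x - 1)*(x + 4)*(x + 7)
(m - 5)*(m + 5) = m^2 - 25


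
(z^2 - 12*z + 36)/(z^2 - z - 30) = (z - 6)/(z + 5)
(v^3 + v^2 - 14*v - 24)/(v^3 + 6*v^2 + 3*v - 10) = (v^2 - v - 12)/(v^2 + 4*v - 5)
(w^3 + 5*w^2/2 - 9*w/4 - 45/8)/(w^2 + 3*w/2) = w + 1 - 15/(4*w)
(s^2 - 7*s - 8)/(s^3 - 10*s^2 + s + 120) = (s + 1)/(s^2 - 2*s - 15)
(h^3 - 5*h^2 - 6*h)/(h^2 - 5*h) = (h^2 - 5*h - 6)/(h - 5)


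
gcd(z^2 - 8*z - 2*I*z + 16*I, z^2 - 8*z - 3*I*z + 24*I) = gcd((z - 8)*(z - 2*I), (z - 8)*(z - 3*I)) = z - 8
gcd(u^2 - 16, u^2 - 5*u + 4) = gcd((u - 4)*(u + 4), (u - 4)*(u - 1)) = u - 4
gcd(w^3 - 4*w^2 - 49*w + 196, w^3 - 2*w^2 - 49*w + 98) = w^2 - 49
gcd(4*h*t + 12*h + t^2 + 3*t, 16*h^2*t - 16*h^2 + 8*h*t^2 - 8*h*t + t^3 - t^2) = 4*h + t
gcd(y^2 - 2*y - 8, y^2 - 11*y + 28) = y - 4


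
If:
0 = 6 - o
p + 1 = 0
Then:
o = 6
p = -1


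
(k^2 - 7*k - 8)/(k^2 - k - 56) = (k + 1)/(k + 7)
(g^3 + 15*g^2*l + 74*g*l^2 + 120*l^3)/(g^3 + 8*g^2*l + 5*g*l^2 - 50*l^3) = (g^2 + 10*g*l + 24*l^2)/(g^2 + 3*g*l - 10*l^2)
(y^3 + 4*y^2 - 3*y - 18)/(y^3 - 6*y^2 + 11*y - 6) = (y^2 + 6*y + 9)/(y^2 - 4*y + 3)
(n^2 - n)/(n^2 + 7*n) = (n - 1)/(n + 7)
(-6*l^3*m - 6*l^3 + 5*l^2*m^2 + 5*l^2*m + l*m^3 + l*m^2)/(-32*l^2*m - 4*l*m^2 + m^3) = l*(6*l^2*m + 6*l^2 - 5*l*m^2 - 5*l*m - m^3 - m^2)/(m*(32*l^2 + 4*l*m - m^2))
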